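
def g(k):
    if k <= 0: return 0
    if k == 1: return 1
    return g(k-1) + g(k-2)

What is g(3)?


Computing g(3) bottom-up:
g(0) = 0
g(1) = 1
g(2) = g(1) + g(0) = 1 + 0 = 1
g(3) = g(2) + g(1) = 1 + 1 = 2

2


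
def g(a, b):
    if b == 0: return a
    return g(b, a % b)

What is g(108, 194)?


g(108, 194) = g(194, 108)
g(194, 108) = g(108, 86)
g(108, 86) = g(86, 22)
g(86, 22) = g(22, 20)
g(22, 20) = g(20, 2)
g(20, 2) = g(2, 0)
g(2, 0) = 2  (base case)

2


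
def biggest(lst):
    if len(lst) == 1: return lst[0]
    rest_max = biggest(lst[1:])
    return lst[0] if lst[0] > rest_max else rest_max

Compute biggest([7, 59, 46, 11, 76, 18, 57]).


biggest([7, 59, 46, 11, 76, 18, 57]): compare 7 with biggest([59, 46, 11, 76, 18, 57])
biggest([59, 46, 11, 76, 18, 57]): compare 59 with biggest([46, 11, 76, 18, 57])
biggest([46, 11, 76, 18, 57]): compare 46 with biggest([11, 76, 18, 57])
biggest([11, 76, 18, 57]): compare 11 with biggest([76, 18, 57])
biggest([76, 18, 57]): compare 76 with biggest([18, 57])
biggest([18, 57]): compare 18 with biggest([57])
biggest([57]) = 57  (base case)
Compare 18 with 57 -> 57
Compare 76 with 57 -> 76
Compare 11 with 76 -> 76
Compare 46 with 76 -> 76
Compare 59 with 76 -> 76
Compare 7 with 76 -> 76

76


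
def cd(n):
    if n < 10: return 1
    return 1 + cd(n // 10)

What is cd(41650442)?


cd(41650442) = 1 + cd(4165044)
cd(4165044) = 1 + cd(416504)
cd(416504) = 1 + cd(41650)
cd(41650) = 1 + cd(4165)
cd(4165) = 1 + cd(416)
cd(416) = 1 + cd(41)
cd(41) = 1 + cd(4)
cd(4) = 1  (base case: 4 < 10)
Unwinding: 1 + 1 + 1 + 1 + 1 + 1 + 1 + 1 = 8

8


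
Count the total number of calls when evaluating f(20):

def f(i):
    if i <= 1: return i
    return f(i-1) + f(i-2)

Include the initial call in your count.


Let C(n) = total calls for f(n)
C(0) = 1, C(1) = 1
C(2) = 1 + C(1) + C(0) = 1 + 1 + 1 = 3
C(3) = 1 + C(2) + C(1) = 1 + 3 + 1 = 5
C(4) = 1 + C(3) + C(2) = 1 + 5 + 3 = 9
C(5) = 1 + C(4) + C(3) = 1 + 9 + 5 = 15
C(6) = 1 + C(5) + C(4) = 1 + 15 + 9 = 25
C(7) = 1 + C(6) + C(5) = 1 + 25 + 15 = 41
C(8) = 1 + C(7) + C(6) = 1 + 41 + 25 = 67
C(9) = 1 + C(8) + C(7) = 1 + 67 + 41 = 109
C(10) = 1 + C(9) + C(8) = 1 + 109 + 67 = 177
C(11) = 1 + C(10) + C(9) = 1 + 177 + 109 = 287
C(12) = 1 + C(11) + C(10) = 1 + 287 + 177 = 465
C(13) = 1 + C(12) + C(11) = 1 + 465 + 287 = 753
C(14) = 1 + C(13) + C(12) = 1 + 753 + 465 = 1219
C(15) = 1 + C(14) + C(13) = 1 + 1219 + 753 = 1973
C(16) = 1 + C(15) + C(14) = 1 + 1973 + 1219 = 3193
C(17) = 1 + C(16) + C(15) = 1 + 3193 + 1973 = 5167
C(18) = 1 + C(17) + C(16) = 1 + 5167 + 3193 = 8361
C(19) = 1 + C(18) + C(17) = 1 + 8361 + 5167 = 13529
C(20) = 1 + C(19) + C(18) = 1 + 13529 + 8361 = 21891

21891


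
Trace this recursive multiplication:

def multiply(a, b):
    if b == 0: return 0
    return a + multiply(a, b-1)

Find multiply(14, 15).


multiply(14, 15) = 14 + multiply(14, 14)
multiply(14, 14) = 14 + multiply(14, 13)
multiply(14, 13) = 14 + multiply(14, 12)
multiply(14, 12) = 14 + multiply(14, 11)
multiply(14, 11) = 14 + multiply(14, 10)
multiply(14, 10) = 14 + multiply(14, 9)
multiply(14, 9) = 14 + multiply(14, 8)
multiply(14, 8) = 14 + multiply(14, 7)
multiply(14, 7) = 14 + multiply(14, 6)
multiply(14, 6) = 14 + multiply(14, 5)
multiply(14, 5) = 14 + multiply(14, 4)
multiply(14, 4) = 14 + multiply(14, 3)
multiply(14, 3) = 14 + multiply(14, 2)
multiply(14, 2) = 14 + multiply(14, 1)
multiply(14, 1) = 14 + multiply(14, 0)
multiply(14, 0) = 0  (base case)
Total: 14 + 14 + 14 + 14 + 14 + 14 + 14 + 14 + 14 + 14 + 14 + 14 + 14 + 14 + 14 + 0 = 210

210


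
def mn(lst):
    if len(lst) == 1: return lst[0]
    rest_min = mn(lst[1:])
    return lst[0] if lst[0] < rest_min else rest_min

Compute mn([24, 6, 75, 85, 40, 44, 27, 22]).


mn([24, 6, 75, 85, 40, 44, 27, 22]): compare 24 with mn([6, 75, 85, 40, 44, 27, 22])
mn([6, 75, 85, 40, 44, 27, 22]): compare 6 with mn([75, 85, 40, 44, 27, 22])
mn([75, 85, 40, 44, 27, 22]): compare 75 with mn([85, 40, 44, 27, 22])
mn([85, 40, 44, 27, 22]): compare 85 with mn([40, 44, 27, 22])
mn([40, 44, 27, 22]): compare 40 with mn([44, 27, 22])
mn([44, 27, 22]): compare 44 with mn([27, 22])
mn([27, 22]): compare 27 with mn([22])
mn([22]) = 22  (base case)
Compare 27 with 22 -> 22
Compare 44 with 22 -> 22
Compare 40 with 22 -> 22
Compare 85 with 22 -> 22
Compare 75 with 22 -> 22
Compare 6 with 22 -> 6
Compare 24 with 6 -> 6

6


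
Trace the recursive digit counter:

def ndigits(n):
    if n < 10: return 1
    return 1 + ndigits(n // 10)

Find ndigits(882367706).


ndigits(882367706) = 1 + ndigits(88236770)
ndigits(88236770) = 1 + ndigits(8823677)
ndigits(8823677) = 1 + ndigits(882367)
ndigits(882367) = 1 + ndigits(88236)
ndigits(88236) = 1 + ndigits(8823)
ndigits(8823) = 1 + ndigits(882)
ndigits(882) = 1 + ndigits(88)
ndigits(88) = 1 + ndigits(8)
ndigits(8) = 1  (base case: 8 < 10)
Unwinding: 1 + 1 + 1 + 1 + 1 + 1 + 1 + 1 + 1 = 9

9


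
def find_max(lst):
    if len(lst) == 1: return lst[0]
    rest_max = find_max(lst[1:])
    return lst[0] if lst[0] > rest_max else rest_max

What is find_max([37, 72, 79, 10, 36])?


find_max([37, 72, 79, 10, 36]): compare 37 with find_max([72, 79, 10, 36])
find_max([72, 79, 10, 36]): compare 72 with find_max([79, 10, 36])
find_max([79, 10, 36]): compare 79 with find_max([10, 36])
find_max([10, 36]): compare 10 with find_max([36])
find_max([36]) = 36  (base case)
Compare 10 with 36 -> 36
Compare 79 with 36 -> 79
Compare 72 with 79 -> 79
Compare 37 with 79 -> 79

79


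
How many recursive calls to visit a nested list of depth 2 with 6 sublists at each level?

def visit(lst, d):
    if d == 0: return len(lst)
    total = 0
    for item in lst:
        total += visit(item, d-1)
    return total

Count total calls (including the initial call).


At depth 0 (root): 1 call
At depth 1: each of 1 parents calls visit on 6 children = 6 calls
At depth 2: each of 6 parents calls visit on 6 children = 36 calls
Total: 1 + 6 + 36 = 43

43


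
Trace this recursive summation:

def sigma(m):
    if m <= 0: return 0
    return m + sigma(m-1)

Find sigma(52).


sigma(52)
= 52 + 51 + 50 + 49 + 48 + 47 + 46 + 45 + 44 + 43 + 42 + 41 + 40 + 39 + 38 + 37 + 36 + 35 + 34 + 33 + 32 + 31 + 30 + 29 + 28 + 27 + 26 + 25 + 24 + 23 + 22 + 21 + 20 + 19 + 18 + 17 + 16 + 15 + 14 + 13 + 12 + 11 + 10 + 9 + 8 + 7 + 6 + 5 + 4 + 3 + 2 + 1 + sigma(0)
= 52 + 51 + 50 + 49 + 48 + 47 + 46 + 45 + 44 + 43 + 42 + 41 + 40 + 39 + 38 + 37 + 36 + 35 + 34 + 33 + 32 + 31 + 30 + 29 + 28 + 27 + 26 + 25 + 24 + 23 + 22 + 21 + 20 + 19 + 18 + 17 + 16 + 15 + 14 + 13 + 12 + 11 + 10 + 9 + 8 + 7 + 6 + 5 + 4 + 3 + 2 + 1 + 0
= 1378

1378


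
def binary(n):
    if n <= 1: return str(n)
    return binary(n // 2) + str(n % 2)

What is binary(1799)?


binary(1799) = binary(899) + '1'
binary(899) = binary(449) + '1'
binary(449) = binary(224) + '1'
binary(224) = binary(112) + '0'
binary(112) = binary(56) + '0'
binary(56) = binary(28) + '0'
binary(28) = binary(14) + '0'
binary(14) = binary(7) + '0'
binary(7) = binary(3) + '1'
binary(3) = binary(1) + '1'
binary(1) = '1'  (base case)
Concatenating: '1' + '1' + '1' + '0' + '0' + '0' + '0' + '0' + '1' + '1' + '1' = '11100000111'

11100000111


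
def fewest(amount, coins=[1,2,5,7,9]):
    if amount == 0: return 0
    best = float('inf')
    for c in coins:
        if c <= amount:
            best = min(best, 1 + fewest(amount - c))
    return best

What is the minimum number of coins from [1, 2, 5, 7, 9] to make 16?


Building up with DP:
fewest(0) = 0
fewest(1) = min(1+fewest(0)=1+0=1) = 1
fewest(2) = min(1+fewest(1)=1+1=2, 1+fewest(0)=1+0=1) = 1
fewest(3) = min(1+fewest(2)=1+1=2, 1+fewest(1)=1+1=2) = 2
fewest(4) = min(1+fewest(3)=1+2=3, 1+fewest(2)=1+1=2) = 2
fewest(5) = min(1+fewest(4)=1+2=3, 1+fewest(3)=1+2=3, 1+fewest(0)=1+0=1) = 1
fewest(6) = min(1+fewest(5)=1+1=2, 1+fewest(4)=1+2=3, 1+fewest(1)=1+1=2) = 2
fewest(7) = min(1+fewest(6)=1+2=3, 1+fewest(5)=1+1=2, 1+fewest(2)=1+1=2, 1+fewest(0)=1+0=1) = 1
fewest(8) = min(1+fewest(7)=1+1=2, 1+fewest(6)=1+2=3, 1+fewest(3)=1+2=3, 1+fewest(1)=1+1=2) = 2
fewest(9) = min(1+fewest(8)=1+2=3, 1+fewest(7)=1+1=2, 1+fewest(4)=1+2=3, 1+fewest(2)=1+1=2, 1+fewest(0)=1+0=1) = 1
fewest(10) = min(1+fewest(9)=1+1=2, 1+fewest(8)=1+2=3, 1+fewest(5)=1+1=2, 1+fewest(3)=1+2=3, 1+fewest(1)=1+1=2) = 2
fewest(11) = min(1+fewest(10)=1+2=3, 1+fewest(9)=1+1=2, 1+fewest(6)=1+2=3, 1+fewest(4)=1+2=3, 1+fewest(2)=1+1=2) = 2
fewest(12) = min(1+fewest(11)=1+2=3, 1+fewest(10)=1+2=3, 1+fewest(7)=1+1=2, 1+fewest(5)=1+1=2, 1+fewest(3)=1+2=3) = 2
fewest(13) = min(1+fewest(12)=1+2=3, 1+fewest(11)=1+2=3, 1+fewest(8)=1+2=3, 1+fewest(6)=1+2=3, 1+fewest(4)=1+2=3) = 3
fewest(14) = min(1+fewest(13)=1+3=4, 1+fewest(12)=1+2=3, 1+fewest(9)=1+1=2, 1+fewest(7)=1+1=2, 1+fewest(5)=1+1=2) = 2
fewest(15) = min(1+fewest(14)=1+2=3, 1+fewest(13)=1+3=4, 1+fewest(10)=1+2=3, 1+fewest(8)=1+2=3, 1+fewest(6)=1+2=3) = 3
fewest(16) = min(1+fewest(15)=1+3=4, 1+fewest(14)=1+2=3, 1+fewest(11)=1+2=3, 1+fewest(9)=1+1=2, 1+fewest(7)=1+1=2) = 2

2


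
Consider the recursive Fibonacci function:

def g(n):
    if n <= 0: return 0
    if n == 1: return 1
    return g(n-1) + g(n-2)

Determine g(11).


Computing g(11) bottom-up:
g(0) = 0
g(1) = 1
g(2) = g(1) + g(0) = 1 + 0 = 1
g(3) = g(2) + g(1) = 1 + 1 = 2
g(4) = g(3) + g(2) = 2 + 1 = 3
g(5) = g(4) + g(3) = 3 + 2 = 5
g(6) = g(5) + g(4) = 5 + 3 = 8
g(7) = g(6) + g(5) = 8 + 5 = 13
g(8) = g(7) + g(6) = 13 + 8 = 21
g(9) = g(8) + g(7) = 21 + 13 = 34
g(10) = g(9) + g(8) = 34 + 21 = 55
g(11) = g(10) + g(9) = 55 + 34 = 89

89


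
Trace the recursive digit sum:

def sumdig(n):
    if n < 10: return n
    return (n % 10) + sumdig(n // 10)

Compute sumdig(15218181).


sumdig(15218181) = 1 + sumdig(1521818)
sumdig(1521818) = 8 + sumdig(152181)
sumdig(152181) = 1 + sumdig(15218)
sumdig(15218) = 8 + sumdig(1521)
sumdig(1521) = 1 + sumdig(152)
sumdig(152) = 2 + sumdig(15)
sumdig(15) = 5 + sumdig(1)
sumdig(1) = 1  (base case)
Total: 1 + 8 + 1 + 8 + 1 + 2 + 5 + 1 = 27

27


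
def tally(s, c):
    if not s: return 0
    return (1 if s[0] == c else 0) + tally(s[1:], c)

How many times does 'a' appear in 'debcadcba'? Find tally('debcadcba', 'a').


s[0]='d' != 'a' -> 0
s[0]='e' != 'a' -> 0
s[0]='b' != 'a' -> 0
s[0]='c' != 'a' -> 0
s[0]='a' == 'a' -> 1
s[0]='d' != 'a' -> 0
s[0]='c' != 'a' -> 0
s[0]='b' != 'a' -> 0
s[0]='a' == 'a' -> 1
Sum: 0 + 0 + 0 + 0 + 1 + 0 + 0 + 0 + 1 = 2

2


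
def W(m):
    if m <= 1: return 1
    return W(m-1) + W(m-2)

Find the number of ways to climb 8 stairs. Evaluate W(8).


Building up from base cases:
W(0) = 1
W(1) = 1
W(2) = W(1) + W(0) = 1 + 1 = 2
W(3) = W(2) + W(1) = 2 + 1 = 3
W(4) = W(3) + W(2) = 3 + 2 = 5
W(5) = W(4) + W(3) = 5 + 3 = 8
W(6) = W(5) + W(4) = 8 + 5 = 13
W(7) = W(6) + W(5) = 13 + 8 = 21
W(8) = W(7) + W(6) = 21 + 13 = 34

34


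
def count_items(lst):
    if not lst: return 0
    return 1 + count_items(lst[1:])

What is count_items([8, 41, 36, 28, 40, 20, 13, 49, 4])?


count_items([8, 41, 36, 28, 40, 20, 13, 49, 4]) = 1 + count_items([41, 36, 28, 40, 20, 13, 49, 4])
count_items([41, 36, 28, 40, 20, 13, 49, 4]) = 1 + count_items([36, 28, 40, 20, 13, 49, 4])
count_items([36, 28, 40, 20, 13, 49, 4]) = 1 + count_items([28, 40, 20, 13, 49, 4])
count_items([28, 40, 20, 13, 49, 4]) = 1 + count_items([40, 20, 13, 49, 4])
count_items([40, 20, 13, 49, 4]) = 1 + count_items([20, 13, 49, 4])
count_items([20, 13, 49, 4]) = 1 + count_items([13, 49, 4])
count_items([13, 49, 4]) = 1 + count_items([49, 4])
count_items([49, 4]) = 1 + count_items([4])
count_items([4]) = 1 + count_items([])
count_items([]) = 0  (base case)
Unwinding: 1 + 1 + 1 + 1 + 1 + 1 + 1 + 1 + 1 + 0 = 9

9


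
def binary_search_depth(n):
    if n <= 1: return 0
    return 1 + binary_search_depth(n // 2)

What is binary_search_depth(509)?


509 / 2 = 254
254 / 2 = 127
127 / 2 = 63
63 / 2 = 31
31 / 2 = 15
15 / 2 = 7
7 / 2 = 3
3 / 2 = 1
Reached 1 after 8 halvings

8


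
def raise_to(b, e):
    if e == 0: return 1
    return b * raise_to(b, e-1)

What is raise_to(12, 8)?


raise_to(12, 8)
= 12 * raise_to(12, 7)
= 12 * 12 * raise_to(12, 6)
= 12 * 12 * 12 * raise_to(12, 5)
= 12 * 12 * 12 * 12 * raise_to(12, 4)
= 12 * 12 * 12 * 12 * 12 * raise_to(12, 3)
= 12 * 12 * 12 * 12 * 12 * 12 * raise_to(12, 2)
= 12 * 12 * 12 * 12 * 12 * 12 * 12 * raise_to(12, 1)
= 12 * 12 * 12 * 12 * 12 * 12 * 12 * 12 * raise_to(12, 0)
= 12 * 12 * 12 * 12 * 12 * 12 * 12 * 12 * 1
= 429981696

429981696


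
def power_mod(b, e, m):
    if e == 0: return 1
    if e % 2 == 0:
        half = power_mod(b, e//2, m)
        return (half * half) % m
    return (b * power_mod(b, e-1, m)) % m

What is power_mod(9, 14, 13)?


power_mod(9, 14, 13): e is even, compute power_mod(9, 7, 13)
  power_mod(9, 7, 13): e is odd, compute power_mod(9, 6, 13)
    power_mod(9, 6, 13): e is even, compute power_mod(9, 3, 13)
      power_mod(9, 3, 13): e is odd, compute power_mod(9, 2, 13)
        power_mod(9, 2, 13): e is even, compute power_mod(9, 1, 13)
          power_mod(9, 1, 13): e is odd, compute power_mod(9, 0, 13)
          power_mod(9, 0, 13) = 1
          (9 * 1) % 13 = 9
        half=9, (9*9) % 13 = 3
      (9 * 3) % 13 = 1
    half=1, (1*1) % 13 = 1
  (9 * 1) % 13 = 9
half=9, (9*9) % 13 = 3

3


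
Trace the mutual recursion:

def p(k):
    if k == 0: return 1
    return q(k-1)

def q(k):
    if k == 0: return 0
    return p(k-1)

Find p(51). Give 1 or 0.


p(51) = q(50)
q(50) = p(49)
p(49) = q(48)
q(48) = p(47)
p(47) = q(46)
q(46) = p(45)
p(45) = q(44)
q(44) = p(43)
p(43) = q(42)
q(42) = p(41)
p(41) = q(40)
q(40) = p(39)
p(39) = q(38)
q(38) = p(37)
p(37) = q(36)
q(36) = p(35)
p(35) = q(34)
q(34) = p(33)
p(33) = q(32)
q(32) = p(31)
p(31) = q(30)
q(30) = p(29)
p(29) = q(28)
q(28) = p(27)
p(27) = q(26)
q(26) = p(25)
p(25) = q(24)
q(24) = p(23)
p(23) = q(22)
q(22) = p(21)
p(21) = q(20)
q(20) = p(19)
p(19) = q(18)
q(18) = p(17)
p(17) = q(16)
q(16) = p(15)
p(15) = q(14)
q(14) = p(13)
p(13) = q(12)
q(12) = p(11)
p(11) = q(10)
q(10) = p(9)
p(9) = q(8)
q(8) = p(7)
p(7) = q(6)
q(6) = p(5)
p(5) = q(4)
q(4) = p(3)
p(3) = q(2)
q(2) = p(1)
p(1) = q(0)
q(0) = 0  (base case)
Result: 0

0


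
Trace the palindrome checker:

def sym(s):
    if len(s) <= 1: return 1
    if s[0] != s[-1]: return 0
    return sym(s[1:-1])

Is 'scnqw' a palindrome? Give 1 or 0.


sym('scnqw'): s[0]='s' != s[-1]='w' -> return 0
Result: 0 (not a palindrome)

0


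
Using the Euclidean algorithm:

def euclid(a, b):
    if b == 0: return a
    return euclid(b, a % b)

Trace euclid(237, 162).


euclid(237, 162) = euclid(162, 75)
euclid(162, 75) = euclid(75, 12)
euclid(75, 12) = euclid(12, 3)
euclid(12, 3) = euclid(3, 0)
euclid(3, 0) = 3  (base case)

3


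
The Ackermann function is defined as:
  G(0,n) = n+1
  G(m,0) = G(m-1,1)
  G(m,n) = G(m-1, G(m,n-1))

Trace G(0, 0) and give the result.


G(0, 0) = 1
Result: G(0, 0) = 1

1


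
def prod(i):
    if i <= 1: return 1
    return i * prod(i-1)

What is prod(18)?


prod(18)
= 18 * prod(17)
= 18 * 17 * prod(16)
= 18 * 17 * 16 * prod(15)
= 18 * 17 * 16 * 15 * prod(14)
= 18 * 17 * 16 * 15 * 14 * prod(13)
= 18 * 17 * 16 * 15 * 14 * 13 * prod(12)
= 18 * 17 * 16 * 15 * 14 * 13 * 12 * prod(11)
= 18 * 17 * 16 * 15 * 14 * 13 * 12 * 11 * prod(10)
= 18 * 17 * 16 * 15 * 14 * 13 * 12 * 11 * 10 * prod(9)
= 18 * 17 * 16 * 15 * 14 * 13 * 12 * 11 * 10 * 9 * prod(8)
= 18 * 17 * 16 * 15 * 14 * 13 * 12 * 11 * 10 * 9 * 8 * prod(7)
= 18 * 17 * 16 * 15 * 14 * 13 * 12 * 11 * 10 * 9 * 8 * 7 * prod(6)
= 18 * 17 * 16 * 15 * 14 * 13 * 12 * 11 * 10 * 9 * 8 * 7 * 6 * prod(5)
= 18 * 17 * 16 * 15 * 14 * 13 * 12 * 11 * 10 * 9 * 8 * 7 * 6 * 5 * prod(4)
= 18 * 17 * 16 * 15 * 14 * 13 * 12 * 11 * 10 * 9 * 8 * 7 * 6 * 5 * 4 * prod(3)
= 18 * 17 * 16 * 15 * 14 * 13 * 12 * 11 * 10 * 9 * 8 * 7 * 6 * 5 * 4 * 3 * prod(2)
= 18 * 17 * 16 * 15 * 14 * 13 * 12 * 11 * 10 * 9 * 8 * 7 * 6 * 5 * 4 * 3 * 2 * prod(1)
= 18 * 17 * 16 * 15 * 14 * 13 * 12 * 11 * 10 * 9 * 8 * 7 * 6 * 5 * 4 * 3 * 2 * 1
= 6402373705728000

6402373705728000


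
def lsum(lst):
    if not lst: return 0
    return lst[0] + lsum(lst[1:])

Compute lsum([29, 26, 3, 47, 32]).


lsum([29, 26, 3, 47, 32]) = 29 + lsum([26, 3, 47, 32])
lsum([26, 3, 47, 32]) = 26 + lsum([3, 47, 32])
lsum([3, 47, 32]) = 3 + lsum([47, 32])
lsum([47, 32]) = 47 + lsum([32])
lsum([32]) = 32 + lsum([])
lsum([]) = 0  (base case)
Total: 29 + 26 + 3 + 47 + 32 + 0 = 137

137


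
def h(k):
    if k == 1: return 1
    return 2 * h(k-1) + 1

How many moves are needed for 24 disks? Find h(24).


h(24) = 2 * h(23) + 1
h(23) = 2 * h(22) + 1
h(22) = 2 * h(21) + 1
h(21) = 2 * h(20) + 1
h(20) = 2 * h(19) + 1
h(19) = 2 * h(18) + 1
h(18) = 2 * h(17) + 1
h(17) = 2 * h(16) + 1
h(16) = 2 * h(15) + 1
h(15) = 2 * h(14) + 1
h(14) = 2 * h(13) + 1
h(13) = 2 * h(12) + 1
h(12) = 2 * h(11) + 1
h(11) = 2 * h(10) + 1
h(10) = 2 * h(9) + 1
h(9) = 2 * h(8) + 1
h(8) = 2 * h(7) + 1
h(7) = 2 * h(6) + 1
h(6) = 2 * h(5) + 1
h(5) = 2 * h(4) + 1
h(4) = 2 * h(3) + 1
h(3) = 2 * h(2) + 1
h(2) = 2 * h(1) + 1
h(1) = 1  (base case)
h(2) = 2 * 1 + 1 = 3
h(3) = 2 * 3 + 1 = 7
h(4) = 2 * 7 + 1 = 15
h(5) = 2 * 15 + 1 = 31
h(6) = 2 * 31 + 1 = 63
h(7) = 2 * 63 + 1 = 127
h(8) = 2 * 127 + 1 = 255
h(9) = 2 * 255 + 1 = 511
h(10) = 2 * 511 + 1 = 1023
h(11) = 2 * 1023 + 1 = 2047
h(12) = 2 * 2047 + 1 = 4095
h(13) = 2 * 4095 + 1 = 8191
h(14) = 2 * 8191 + 1 = 16383
h(15) = 2 * 16383 + 1 = 32767
h(16) = 2 * 32767 + 1 = 65535
h(17) = 2 * 65535 + 1 = 131071
h(18) = 2 * 131071 + 1 = 262143
h(19) = 2 * 262143 + 1 = 524287
h(20) = 2 * 524287 + 1 = 1048575
h(21) = 2 * 1048575 + 1 = 2097151
h(22) = 2 * 2097151 + 1 = 4194303
h(23) = 2 * 4194303 + 1 = 8388607
h(24) = 2 * 8388607 + 1 = 16777215

16777215


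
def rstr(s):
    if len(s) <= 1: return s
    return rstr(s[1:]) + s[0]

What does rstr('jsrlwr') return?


rstr('jsrlwr') = rstr('srlwr') + 'j'
rstr('srlwr') = rstr('rlwr') + 's'
rstr('rlwr') = rstr('lwr') + 'r'
rstr('lwr') = rstr('wr') + 'l'
rstr('wr') = rstr('r') + 'w'
rstr('r') = 'r'  (base case)
Concatenating: 'r' + 'w' + 'l' + 'r' + 's' + 'j' = 'rwlrsj'

rwlrsj


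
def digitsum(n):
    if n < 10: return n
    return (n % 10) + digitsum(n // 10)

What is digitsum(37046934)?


digitsum(37046934) = 4 + digitsum(3704693)
digitsum(3704693) = 3 + digitsum(370469)
digitsum(370469) = 9 + digitsum(37046)
digitsum(37046) = 6 + digitsum(3704)
digitsum(3704) = 4 + digitsum(370)
digitsum(370) = 0 + digitsum(37)
digitsum(37) = 7 + digitsum(3)
digitsum(3) = 3  (base case)
Total: 4 + 3 + 9 + 6 + 4 + 0 + 7 + 3 = 36

36


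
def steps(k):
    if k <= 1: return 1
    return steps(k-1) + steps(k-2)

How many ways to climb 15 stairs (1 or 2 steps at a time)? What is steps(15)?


Building up from base cases:
steps(0) = 1
steps(1) = 1
steps(2) = steps(1) + steps(0) = 1 + 1 = 2
steps(3) = steps(2) + steps(1) = 2 + 1 = 3
steps(4) = steps(3) + steps(2) = 3 + 2 = 5
steps(5) = steps(4) + steps(3) = 5 + 3 = 8
steps(6) = steps(5) + steps(4) = 8 + 5 = 13
steps(7) = steps(6) + steps(5) = 13 + 8 = 21
steps(8) = steps(7) + steps(6) = 21 + 13 = 34
steps(9) = steps(8) + steps(7) = 34 + 21 = 55
steps(10) = steps(9) + steps(8) = 55 + 34 = 89
steps(11) = steps(10) + steps(9) = 89 + 55 = 144
steps(12) = steps(11) + steps(10) = 144 + 89 = 233
steps(13) = steps(12) + steps(11) = 233 + 144 = 377
steps(14) = steps(13) + steps(12) = 377 + 233 = 610
steps(15) = steps(14) + steps(13) = 610 + 377 = 987

987


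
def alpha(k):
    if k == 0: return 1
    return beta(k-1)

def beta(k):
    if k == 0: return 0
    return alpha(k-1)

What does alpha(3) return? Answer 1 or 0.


alpha(3) = beta(2)
beta(2) = alpha(1)
alpha(1) = beta(0)
beta(0) = 0  (base case)
Result: 0

0


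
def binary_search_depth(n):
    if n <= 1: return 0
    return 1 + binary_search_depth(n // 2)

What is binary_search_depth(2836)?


2836 / 2 = 1418
1418 / 2 = 709
709 / 2 = 354
354 / 2 = 177
177 / 2 = 88
88 / 2 = 44
44 / 2 = 22
22 / 2 = 11
11 / 2 = 5
5 / 2 = 2
2 / 2 = 1
Reached 1 after 11 halvings

11


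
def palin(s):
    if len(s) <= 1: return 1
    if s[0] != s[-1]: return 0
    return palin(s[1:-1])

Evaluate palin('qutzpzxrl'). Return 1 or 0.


palin('qutzpzxrl'): s[0]='q' != s[-1]='l' -> return 0
Result: 0 (not a palindrome)

0


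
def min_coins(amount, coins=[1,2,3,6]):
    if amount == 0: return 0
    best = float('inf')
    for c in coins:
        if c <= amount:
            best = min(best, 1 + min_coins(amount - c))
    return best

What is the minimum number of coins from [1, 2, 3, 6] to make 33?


Building up with DP:
min_coins(0) = 0
min_coins(1) = min(1+min_coins(0)=1+0=1) = 1
min_coins(2) = min(1+min_coins(1)=1+1=2, 1+min_coins(0)=1+0=1) = 1
min_coins(3) = min(1+min_coins(2)=1+1=2, 1+min_coins(1)=1+1=2, 1+min_coins(0)=1+0=1) = 1
min_coins(4) = min(1+min_coins(3)=1+1=2, 1+min_coins(2)=1+1=2, 1+min_coins(1)=1+1=2) = 2
min_coins(5) = min(1+min_coins(4)=1+2=3, 1+min_coins(3)=1+1=2, 1+min_coins(2)=1+1=2) = 2
min_coins(6) = min(1+min_coins(5)=1+2=3, 1+min_coins(4)=1+2=3, 1+min_coins(3)=1+1=2, 1+min_coins(0)=1+0=1) = 1
min_coins(7) = min(1+min_coins(6)=1+1=2, 1+min_coins(5)=1+2=3, 1+min_coins(4)=1+2=3, 1+min_coins(1)=1+1=2) = 2
min_coins(8) = min(1+min_coins(7)=1+2=3, 1+min_coins(6)=1+1=2, 1+min_coins(5)=1+2=3, 1+min_coins(2)=1+1=2) = 2
min_coins(9) = min(1+min_coins(8)=1+2=3, 1+min_coins(7)=1+2=3, 1+min_coins(6)=1+1=2, 1+min_coins(3)=1+1=2) = 2
min_coins(10) = min(1+min_coins(9)=1+2=3, 1+min_coins(8)=1+2=3, 1+min_coins(7)=1+2=3, 1+min_coins(4)=1+2=3) = 3
min_coins(11) = min(1+min_coins(10)=1+3=4, 1+min_coins(9)=1+2=3, 1+min_coins(8)=1+2=3, 1+min_coins(5)=1+2=3) = 3
min_coins(12) = min(1+min_coins(11)=1+3=4, 1+min_coins(10)=1+3=4, 1+min_coins(9)=1+2=3, 1+min_coins(6)=1+1=2) = 2
min_coins(13) = min(1+min_coins(12)=1+2=3, 1+min_coins(11)=1+3=4, 1+min_coins(10)=1+3=4, 1+min_coins(7)=1+2=3) = 3
min_coins(14) = min(1+min_coins(13)=1+3=4, 1+min_coins(12)=1+2=3, 1+min_coins(11)=1+3=4, 1+min_coins(8)=1+2=3) = 3
min_coins(15) = min(1+min_coins(14)=1+3=4, 1+min_coins(13)=1+3=4, 1+min_coins(12)=1+2=3, 1+min_coins(9)=1+2=3) = 3
min_coins(16) = min(1+min_coins(15)=1+3=4, 1+min_coins(14)=1+3=4, 1+min_coins(13)=1+3=4, 1+min_coins(10)=1+3=4) = 4
min_coins(17) = min(1+min_coins(16)=1+4=5, 1+min_coins(15)=1+3=4, 1+min_coins(14)=1+3=4, 1+min_coins(11)=1+3=4) = 4
min_coins(18) = min(1+min_coins(17)=1+4=5, 1+min_coins(16)=1+4=5, 1+min_coins(15)=1+3=4, 1+min_coins(12)=1+2=3) = 3
min_coins(19) = min(1+min_coins(18)=1+3=4, 1+min_coins(17)=1+4=5, 1+min_coins(16)=1+4=5, 1+min_coins(13)=1+3=4) = 4
min_coins(20) = min(1+min_coins(19)=1+4=5, 1+min_coins(18)=1+3=4, 1+min_coins(17)=1+4=5, 1+min_coins(14)=1+3=4) = 4
min_coins(21) = min(1+min_coins(20)=1+4=5, 1+min_coins(19)=1+4=5, 1+min_coins(18)=1+3=4, 1+min_coins(15)=1+3=4) = 4
min_coins(22) = min(1+min_coins(21)=1+4=5, 1+min_coins(20)=1+4=5, 1+min_coins(19)=1+4=5, 1+min_coins(16)=1+4=5) = 5
min_coins(23) = min(1+min_coins(22)=1+5=6, 1+min_coins(21)=1+4=5, 1+min_coins(20)=1+4=5, 1+min_coins(17)=1+4=5) = 5
min_coins(24) = min(1+min_coins(23)=1+5=6, 1+min_coins(22)=1+5=6, 1+min_coins(21)=1+4=5, 1+min_coins(18)=1+3=4) = 4
min_coins(25) = min(1+min_coins(24)=1+4=5, 1+min_coins(23)=1+5=6, 1+min_coins(22)=1+5=6, 1+min_coins(19)=1+4=5) = 5
min_coins(26) = min(1+min_coins(25)=1+5=6, 1+min_coins(24)=1+4=5, 1+min_coins(23)=1+5=6, 1+min_coins(20)=1+4=5) = 5
min_coins(27) = min(1+min_coins(26)=1+5=6, 1+min_coins(25)=1+5=6, 1+min_coins(24)=1+4=5, 1+min_coins(21)=1+4=5) = 5
min_coins(28) = min(1+min_coins(27)=1+5=6, 1+min_coins(26)=1+5=6, 1+min_coins(25)=1+5=6, 1+min_coins(22)=1+5=6) = 6
min_coins(29) = min(1+min_coins(28)=1+6=7, 1+min_coins(27)=1+5=6, 1+min_coins(26)=1+5=6, 1+min_coins(23)=1+5=6) = 6
min_coins(30) = min(1+min_coins(29)=1+6=7, 1+min_coins(28)=1+6=7, 1+min_coins(27)=1+5=6, 1+min_coins(24)=1+4=5) = 5
min_coins(31) = min(1+min_coins(30)=1+5=6, 1+min_coins(29)=1+6=7, 1+min_coins(28)=1+6=7, 1+min_coins(25)=1+5=6) = 6
min_coins(32) = min(1+min_coins(31)=1+6=7, 1+min_coins(30)=1+5=6, 1+min_coins(29)=1+6=7, 1+min_coins(26)=1+5=6) = 6
min_coins(33) = min(1+min_coins(32)=1+6=7, 1+min_coins(31)=1+6=7, 1+min_coins(30)=1+5=6, 1+min_coins(27)=1+5=6) = 6

6


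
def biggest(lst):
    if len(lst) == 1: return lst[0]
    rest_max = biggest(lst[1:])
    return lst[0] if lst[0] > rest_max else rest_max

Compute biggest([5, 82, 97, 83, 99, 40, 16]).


biggest([5, 82, 97, 83, 99, 40, 16]): compare 5 with biggest([82, 97, 83, 99, 40, 16])
biggest([82, 97, 83, 99, 40, 16]): compare 82 with biggest([97, 83, 99, 40, 16])
biggest([97, 83, 99, 40, 16]): compare 97 with biggest([83, 99, 40, 16])
biggest([83, 99, 40, 16]): compare 83 with biggest([99, 40, 16])
biggest([99, 40, 16]): compare 99 with biggest([40, 16])
biggest([40, 16]): compare 40 with biggest([16])
biggest([16]) = 16  (base case)
Compare 40 with 16 -> 40
Compare 99 with 40 -> 99
Compare 83 with 99 -> 99
Compare 97 with 99 -> 99
Compare 82 with 99 -> 99
Compare 5 with 99 -> 99

99


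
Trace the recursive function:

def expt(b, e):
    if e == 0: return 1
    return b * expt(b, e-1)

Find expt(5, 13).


expt(5, 13)
= 5 * expt(5, 12)
= 5 * 5 * expt(5, 11)
= 5 * 5 * 5 * expt(5, 10)
= 5 * 5 * 5 * 5 * expt(5, 9)
= 5 * 5 * 5 * 5 * 5 * expt(5, 8)
= 5 * 5 * 5 * 5 * 5 * 5 * expt(5, 7)
= 5 * 5 * 5 * 5 * 5 * 5 * 5 * expt(5, 6)
= 5 * 5 * 5 * 5 * 5 * 5 * 5 * 5 * expt(5, 5)
= 5 * 5 * 5 * 5 * 5 * 5 * 5 * 5 * 5 * expt(5, 4)
= 5 * 5 * 5 * 5 * 5 * 5 * 5 * 5 * 5 * 5 * expt(5, 3)
= 5 * 5 * 5 * 5 * 5 * 5 * 5 * 5 * 5 * 5 * 5 * expt(5, 2)
= 5 * 5 * 5 * 5 * 5 * 5 * 5 * 5 * 5 * 5 * 5 * 5 * expt(5, 1)
= 5 * 5 * 5 * 5 * 5 * 5 * 5 * 5 * 5 * 5 * 5 * 5 * 5 * expt(5, 0)
= 5 * 5 * 5 * 5 * 5 * 5 * 5 * 5 * 5 * 5 * 5 * 5 * 5 * 1
= 1220703125

1220703125


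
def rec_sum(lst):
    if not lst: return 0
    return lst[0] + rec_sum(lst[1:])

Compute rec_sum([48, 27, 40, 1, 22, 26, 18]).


rec_sum([48, 27, 40, 1, 22, 26, 18]) = 48 + rec_sum([27, 40, 1, 22, 26, 18])
rec_sum([27, 40, 1, 22, 26, 18]) = 27 + rec_sum([40, 1, 22, 26, 18])
rec_sum([40, 1, 22, 26, 18]) = 40 + rec_sum([1, 22, 26, 18])
rec_sum([1, 22, 26, 18]) = 1 + rec_sum([22, 26, 18])
rec_sum([22, 26, 18]) = 22 + rec_sum([26, 18])
rec_sum([26, 18]) = 26 + rec_sum([18])
rec_sum([18]) = 18 + rec_sum([])
rec_sum([]) = 0  (base case)
Total: 48 + 27 + 40 + 1 + 22 + 26 + 18 + 0 = 182

182


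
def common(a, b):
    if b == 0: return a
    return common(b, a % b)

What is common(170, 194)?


common(170, 194) = common(194, 170)
common(194, 170) = common(170, 24)
common(170, 24) = common(24, 2)
common(24, 2) = common(2, 0)
common(2, 0) = 2  (base case)

2


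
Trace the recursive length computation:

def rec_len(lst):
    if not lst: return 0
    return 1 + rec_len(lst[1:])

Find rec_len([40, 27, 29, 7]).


rec_len([40, 27, 29, 7]) = 1 + rec_len([27, 29, 7])
rec_len([27, 29, 7]) = 1 + rec_len([29, 7])
rec_len([29, 7]) = 1 + rec_len([7])
rec_len([7]) = 1 + rec_len([])
rec_len([]) = 0  (base case)
Unwinding: 1 + 1 + 1 + 1 + 0 = 4

4


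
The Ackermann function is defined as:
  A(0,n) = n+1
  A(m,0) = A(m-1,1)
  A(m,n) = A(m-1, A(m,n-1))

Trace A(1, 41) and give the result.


A(1, 41) = A(0, A(1, 40))
  A(1, 40) = A(0, A(1, 39))
    A(1, 39) = A(0, A(1, 38))
      A(1, 38) = A(0, A(1, 37))
        A(1, 37) = A(0, A(1, 36))
          A(1, 36) = A(0, A(1, 35))
          A(1, 35) = A(0, A(1, 34))
          A(1, 34) = A(0, A(1, 33))
          A(1, 33) = A(0, A(1, 32))
          A(1, 32) = A(0, A(1, 31))
          A(1, 31) = A(0, A(1, 30))
          A(1, 30) = A(0, A(1, 29))
          A(1, 29) = A(0, A(1, 28))
          A(1, 28) = A(0, A(1, 27))
          A(1, 27) = A(0, A(1, 26))
          A(1, 26) = A(0, A(1, 25))
          A(1, 25) = A(0, A(1, 24))
          A(1, 24) = A(0, A(1, 23))
          A(1, 23) = A(0, A(1, 22))
          A(1, 22) = A(0, A(1, 21))
          A(1, 21) = A(0, A(1, 20))
          A(1, 20) = A(0, A(1, 19))
          A(1, 19) = A(0, A(1, 18))
          A(1, 18) = A(0, A(1, 17))
          A(1, 17) = A(0, A(1, 16))
... (trace truncated)
Result: A(1, 41) = 43

43


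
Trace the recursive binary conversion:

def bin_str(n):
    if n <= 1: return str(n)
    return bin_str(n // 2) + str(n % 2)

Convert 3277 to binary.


bin_str(3277) = bin_str(1638) + '1'
bin_str(1638) = bin_str(819) + '0'
bin_str(819) = bin_str(409) + '1'
bin_str(409) = bin_str(204) + '1'
bin_str(204) = bin_str(102) + '0'
bin_str(102) = bin_str(51) + '0'
bin_str(51) = bin_str(25) + '1'
bin_str(25) = bin_str(12) + '1'
bin_str(12) = bin_str(6) + '0'
bin_str(6) = bin_str(3) + '0'
bin_str(3) = bin_str(1) + '1'
bin_str(1) = '1'  (base case)
Concatenating: '1' + '1' + '0' + '0' + '1' + '1' + '0' + '0' + '1' + '1' + '0' + '1' = '110011001101'

110011001101


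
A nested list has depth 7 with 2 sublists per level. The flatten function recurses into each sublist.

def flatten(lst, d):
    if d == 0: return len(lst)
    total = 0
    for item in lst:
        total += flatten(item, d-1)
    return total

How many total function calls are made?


At depth 0 (root): 1 call
At depth 1: each of 1 parents calls flatten on 2 children = 2 calls
At depth 2: each of 2 parents calls flatten on 2 children = 4 calls
At depth 3: each of 4 parents calls flatten on 2 children = 8 calls
At depth 4: each of 8 parents calls flatten on 2 children = 16 calls
At depth 5: each of 16 parents calls flatten on 2 children = 32 calls
At depth 6: each of 32 parents calls flatten on 2 children = 64 calls
At depth 7: each of 64 parents calls flatten on 2 children = 128 calls
Total: 1 + 2 + 4 + 8 + 16 + 32 + 64 + 128 = 255

255


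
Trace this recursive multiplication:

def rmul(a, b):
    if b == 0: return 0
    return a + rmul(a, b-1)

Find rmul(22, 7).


rmul(22, 7) = 22 + rmul(22, 6)
rmul(22, 6) = 22 + rmul(22, 5)
rmul(22, 5) = 22 + rmul(22, 4)
rmul(22, 4) = 22 + rmul(22, 3)
rmul(22, 3) = 22 + rmul(22, 2)
rmul(22, 2) = 22 + rmul(22, 1)
rmul(22, 1) = 22 + rmul(22, 0)
rmul(22, 0) = 0  (base case)
Total: 22 + 22 + 22 + 22 + 22 + 22 + 22 + 0 = 154

154


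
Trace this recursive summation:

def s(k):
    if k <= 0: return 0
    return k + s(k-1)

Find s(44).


s(44)
= 44 + 43 + 42 + 41 + 40 + 39 + 38 + 37 + 36 + 35 + 34 + 33 + 32 + 31 + 30 + 29 + 28 + 27 + 26 + 25 + 24 + 23 + 22 + 21 + 20 + 19 + 18 + 17 + 16 + 15 + 14 + 13 + 12 + 11 + 10 + 9 + 8 + 7 + 6 + 5 + 4 + 3 + 2 + 1 + s(0)
= 44 + 43 + 42 + 41 + 40 + 39 + 38 + 37 + 36 + 35 + 34 + 33 + 32 + 31 + 30 + 29 + 28 + 27 + 26 + 25 + 24 + 23 + 22 + 21 + 20 + 19 + 18 + 17 + 16 + 15 + 14 + 13 + 12 + 11 + 10 + 9 + 8 + 7 + 6 + 5 + 4 + 3 + 2 + 1 + 0
= 990

990


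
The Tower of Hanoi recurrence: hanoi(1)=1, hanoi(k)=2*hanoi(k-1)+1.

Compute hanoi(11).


hanoi(11) = 2 * hanoi(10) + 1
hanoi(10) = 2 * hanoi(9) + 1
hanoi(9) = 2 * hanoi(8) + 1
hanoi(8) = 2 * hanoi(7) + 1
hanoi(7) = 2 * hanoi(6) + 1
hanoi(6) = 2 * hanoi(5) + 1
hanoi(5) = 2 * hanoi(4) + 1
hanoi(4) = 2 * hanoi(3) + 1
hanoi(3) = 2 * hanoi(2) + 1
hanoi(2) = 2 * hanoi(1) + 1
hanoi(1) = 1  (base case)
hanoi(2) = 2 * 1 + 1 = 3
hanoi(3) = 2 * 3 + 1 = 7
hanoi(4) = 2 * 7 + 1 = 15
hanoi(5) = 2 * 15 + 1 = 31
hanoi(6) = 2 * 31 + 1 = 63
hanoi(7) = 2 * 63 + 1 = 127
hanoi(8) = 2 * 127 + 1 = 255
hanoi(9) = 2 * 255 + 1 = 511
hanoi(10) = 2 * 511 + 1 = 1023
hanoi(11) = 2 * 1023 + 1 = 2047

2047


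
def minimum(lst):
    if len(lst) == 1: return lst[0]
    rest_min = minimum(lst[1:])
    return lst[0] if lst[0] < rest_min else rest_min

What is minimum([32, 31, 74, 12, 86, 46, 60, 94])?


minimum([32, 31, 74, 12, 86, 46, 60, 94]): compare 32 with minimum([31, 74, 12, 86, 46, 60, 94])
minimum([31, 74, 12, 86, 46, 60, 94]): compare 31 with minimum([74, 12, 86, 46, 60, 94])
minimum([74, 12, 86, 46, 60, 94]): compare 74 with minimum([12, 86, 46, 60, 94])
minimum([12, 86, 46, 60, 94]): compare 12 with minimum([86, 46, 60, 94])
minimum([86, 46, 60, 94]): compare 86 with minimum([46, 60, 94])
minimum([46, 60, 94]): compare 46 with minimum([60, 94])
minimum([60, 94]): compare 60 with minimum([94])
minimum([94]) = 94  (base case)
Compare 60 with 94 -> 60
Compare 46 with 60 -> 46
Compare 86 with 46 -> 46
Compare 12 with 46 -> 12
Compare 74 with 12 -> 12
Compare 31 with 12 -> 12
Compare 32 with 12 -> 12

12


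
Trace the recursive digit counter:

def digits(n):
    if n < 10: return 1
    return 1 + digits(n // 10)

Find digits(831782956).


digits(831782956) = 1 + digits(83178295)
digits(83178295) = 1 + digits(8317829)
digits(8317829) = 1 + digits(831782)
digits(831782) = 1 + digits(83178)
digits(83178) = 1 + digits(8317)
digits(8317) = 1 + digits(831)
digits(831) = 1 + digits(83)
digits(83) = 1 + digits(8)
digits(8) = 1  (base case: 8 < 10)
Unwinding: 1 + 1 + 1 + 1 + 1 + 1 + 1 + 1 + 1 = 9

9


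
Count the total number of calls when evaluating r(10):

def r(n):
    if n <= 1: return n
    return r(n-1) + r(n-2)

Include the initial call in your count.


Let C(n) = total calls for r(n)
C(0) = 1, C(1) = 1
C(2) = 1 + C(1) + C(0) = 1 + 1 + 1 = 3
C(3) = 1 + C(2) + C(1) = 1 + 3 + 1 = 5
C(4) = 1 + C(3) + C(2) = 1 + 5 + 3 = 9
C(5) = 1 + C(4) + C(3) = 1 + 9 + 5 = 15
C(6) = 1 + C(5) + C(4) = 1 + 15 + 9 = 25
C(7) = 1 + C(6) + C(5) = 1 + 25 + 15 = 41
C(8) = 1 + C(7) + C(6) = 1 + 41 + 25 = 67
C(9) = 1 + C(8) + C(7) = 1 + 67 + 41 = 109
C(10) = 1 + C(9) + C(8) = 1 + 109 + 67 = 177

177


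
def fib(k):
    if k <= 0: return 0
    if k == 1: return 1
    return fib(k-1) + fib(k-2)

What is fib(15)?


Computing fib(15) bottom-up:
fib(0) = 0
fib(1) = 1
fib(2) = fib(1) + fib(0) = 1 + 0 = 1
fib(3) = fib(2) + fib(1) = 1 + 1 = 2
fib(4) = fib(3) + fib(2) = 2 + 1 = 3
fib(5) = fib(4) + fib(3) = 3 + 2 = 5
fib(6) = fib(5) + fib(4) = 5 + 3 = 8
fib(7) = fib(6) + fib(5) = 8 + 5 = 13
fib(8) = fib(7) + fib(6) = 13 + 8 = 21
fib(9) = fib(8) + fib(7) = 21 + 13 = 34
fib(10) = fib(9) + fib(8) = 34 + 21 = 55
fib(11) = fib(10) + fib(9) = 55 + 34 = 89
fib(12) = fib(11) + fib(10) = 89 + 55 = 144
fib(13) = fib(12) + fib(11) = 144 + 89 = 233
fib(14) = fib(13) + fib(12) = 233 + 144 = 377
fib(15) = fib(14) + fib(13) = 377 + 233 = 610

610


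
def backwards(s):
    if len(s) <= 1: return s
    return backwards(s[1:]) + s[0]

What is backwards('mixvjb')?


backwards('mixvjb') = backwards('ixvjb') + 'm'
backwards('ixvjb') = backwards('xvjb') + 'i'
backwards('xvjb') = backwards('vjb') + 'x'
backwards('vjb') = backwards('jb') + 'v'
backwards('jb') = backwards('b') + 'j'
backwards('b') = 'b'  (base case)
Concatenating: 'b' + 'j' + 'v' + 'x' + 'i' + 'm' = 'bjvxim'

bjvxim


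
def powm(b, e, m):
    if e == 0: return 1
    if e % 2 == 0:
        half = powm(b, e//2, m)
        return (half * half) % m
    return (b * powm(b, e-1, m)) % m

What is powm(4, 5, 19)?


powm(4, 5, 19): e is odd, compute powm(4, 4, 19)
  powm(4, 4, 19): e is even, compute powm(4, 2, 19)
    powm(4, 2, 19): e is even, compute powm(4, 1, 19)
      powm(4, 1, 19): e is odd, compute powm(4, 0, 19)
        powm(4, 0, 19) = 1
      (4 * 1) % 19 = 4
    half=4, (4*4) % 19 = 16
  half=16, (16*16) % 19 = 9
(4 * 9) % 19 = 17

17


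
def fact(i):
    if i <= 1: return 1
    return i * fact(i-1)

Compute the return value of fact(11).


fact(11)
= 11 * fact(10)
= 11 * 10 * fact(9)
= 11 * 10 * 9 * fact(8)
= 11 * 10 * 9 * 8 * fact(7)
= 11 * 10 * 9 * 8 * 7 * fact(6)
= 11 * 10 * 9 * 8 * 7 * 6 * fact(5)
= 11 * 10 * 9 * 8 * 7 * 6 * 5 * fact(4)
= 11 * 10 * 9 * 8 * 7 * 6 * 5 * 4 * fact(3)
= 11 * 10 * 9 * 8 * 7 * 6 * 5 * 4 * 3 * fact(2)
= 11 * 10 * 9 * 8 * 7 * 6 * 5 * 4 * 3 * 2 * fact(1)
= 11 * 10 * 9 * 8 * 7 * 6 * 5 * 4 * 3 * 2 * 1
= 39916800

39916800


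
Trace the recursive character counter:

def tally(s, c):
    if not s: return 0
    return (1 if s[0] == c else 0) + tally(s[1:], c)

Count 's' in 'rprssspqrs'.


s[0]='r' != 's' -> 0
s[0]='p' != 's' -> 0
s[0]='r' != 's' -> 0
s[0]='s' == 's' -> 1
s[0]='s' == 's' -> 1
s[0]='s' == 's' -> 1
s[0]='p' != 's' -> 0
s[0]='q' != 's' -> 0
s[0]='r' != 's' -> 0
s[0]='s' == 's' -> 1
Sum: 0 + 0 + 0 + 1 + 1 + 1 + 0 + 0 + 0 + 1 = 4

4


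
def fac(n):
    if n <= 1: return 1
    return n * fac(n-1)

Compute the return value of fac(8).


fac(8)
= 8 * fac(7)
= 8 * 7 * fac(6)
= 8 * 7 * 6 * fac(5)
= 8 * 7 * 6 * 5 * fac(4)
= 8 * 7 * 6 * 5 * 4 * fac(3)
= 8 * 7 * 6 * 5 * 4 * 3 * fac(2)
= 8 * 7 * 6 * 5 * 4 * 3 * 2 * fac(1)
= 8 * 7 * 6 * 5 * 4 * 3 * 2 * 1
= 40320

40320


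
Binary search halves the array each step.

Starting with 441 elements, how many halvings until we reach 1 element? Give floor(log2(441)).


441 / 2 = 220
220 / 2 = 110
110 / 2 = 55
55 / 2 = 27
27 / 2 = 13
13 / 2 = 6
6 / 2 = 3
3 / 2 = 1
Reached 1 after 8 halvings

8


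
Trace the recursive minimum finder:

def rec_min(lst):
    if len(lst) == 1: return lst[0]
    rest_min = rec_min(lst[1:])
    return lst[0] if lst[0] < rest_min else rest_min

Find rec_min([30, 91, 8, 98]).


rec_min([30, 91, 8, 98]): compare 30 with rec_min([91, 8, 98])
rec_min([91, 8, 98]): compare 91 with rec_min([8, 98])
rec_min([8, 98]): compare 8 with rec_min([98])
rec_min([98]) = 98  (base case)
Compare 8 with 98 -> 8
Compare 91 with 8 -> 8
Compare 30 with 8 -> 8

8


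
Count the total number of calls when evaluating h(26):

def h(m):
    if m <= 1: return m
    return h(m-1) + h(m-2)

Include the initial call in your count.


Let C(n) = total calls for h(n)
C(0) = 1, C(1) = 1
C(2) = 1 + C(1) + C(0) = 1 + 1 + 1 = 3
C(3) = 1 + C(2) + C(1) = 1 + 3 + 1 = 5
C(4) = 1 + C(3) + C(2) = 1 + 5 + 3 = 9
C(5) = 1 + C(4) + C(3) = 1 + 9 + 5 = 15
C(6) = 1 + C(5) + C(4) = 1 + 15 + 9 = 25
C(7) = 1 + C(6) + C(5) = 1 + 25 + 15 = 41
C(8) = 1 + C(7) + C(6) = 1 + 41 + 25 = 67
C(9) = 1 + C(8) + C(7) = 1 + 67 + 41 = 109
C(10) = 1 + C(9) + C(8) = 1 + 109 + 67 = 177
C(11) = 1 + C(10) + C(9) = 1 + 177 + 109 = 287
C(12) = 1 + C(11) + C(10) = 1 + 287 + 177 = 465
C(13) = 1 + C(12) + C(11) = 1 + 465 + 287 = 753
C(14) = 1 + C(13) + C(12) = 1 + 753 + 465 = 1219
C(15) = 1 + C(14) + C(13) = 1 + 1219 + 753 = 1973
C(16) = 1 + C(15) + C(14) = 1 + 1973 + 1219 = 3193
C(17) = 1 + C(16) + C(15) = 1 + 3193 + 1973 = 5167
C(18) = 1 + C(17) + C(16) = 1 + 5167 + 3193 = 8361
C(19) = 1 + C(18) + C(17) = 1 + 8361 + 5167 = 13529
C(20) = 1 + C(19) + C(18) = 1 + 13529 + 8361 = 21891
C(21) = 1 + C(20) + C(19) = 1 + 21891 + 13529 = 35421
C(22) = 1 + C(21) + C(20) = 1 + 35421 + 21891 = 57313
C(23) = 1 + C(22) + C(21) = 1 + 57313 + 35421 = 92735
C(24) = 1 + C(23) + C(22) = 1 + 92735 + 57313 = 150049
C(25) = 1 + C(24) + C(23) = 1 + 150049 + 92735 = 242785
C(26) = 1 + C(25) + C(24) = 1 + 242785 + 150049 = 392835

392835


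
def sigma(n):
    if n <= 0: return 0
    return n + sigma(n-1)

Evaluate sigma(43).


sigma(43)
= 43 + 42 + 41 + 40 + 39 + 38 + 37 + 36 + 35 + 34 + 33 + 32 + 31 + 30 + 29 + 28 + 27 + 26 + 25 + 24 + 23 + 22 + 21 + 20 + 19 + 18 + 17 + 16 + 15 + 14 + 13 + 12 + 11 + 10 + 9 + 8 + 7 + 6 + 5 + 4 + 3 + 2 + 1 + sigma(0)
= 43 + 42 + 41 + 40 + 39 + 38 + 37 + 36 + 35 + 34 + 33 + 32 + 31 + 30 + 29 + 28 + 27 + 26 + 25 + 24 + 23 + 22 + 21 + 20 + 19 + 18 + 17 + 16 + 15 + 14 + 13 + 12 + 11 + 10 + 9 + 8 + 7 + 6 + 5 + 4 + 3 + 2 + 1 + 0
= 946

946


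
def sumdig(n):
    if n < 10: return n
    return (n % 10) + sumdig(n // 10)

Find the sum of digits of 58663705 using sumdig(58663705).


sumdig(58663705) = 5 + sumdig(5866370)
sumdig(5866370) = 0 + sumdig(586637)
sumdig(586637) = 7 + sumdig(58663)
sumdig(58663) = 3 + sumdig(5866)
sumdig(5866) = 6 + sumdig(586)
sumdig(586) = 6 + sumdig(58)
sumdig(58) = 8 + sumdig(5)
sumdig(5) = 5  (base case)
Total: 5 + 0 + 7 + 3 + 6 + 6 + 8 + 5 = 40

40


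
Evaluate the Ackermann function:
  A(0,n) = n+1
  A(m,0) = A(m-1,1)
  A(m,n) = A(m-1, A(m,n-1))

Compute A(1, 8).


A(1, 8) = A(0, A(1, 7))
  A(1, 7) = A(0, A(1, 6))
    A(1, 6) = A(0, A(1, 5))
      A(1, 5) = A(0, A(1, 4))
        A(1, 4) = A(0, A(1, 3))
          A(1, 3) = A(0, A(1, 2))
          A(1, 2) = A(0, A(1, 1))
          A(1, 1) = A(0, A(1, 0))
          A(1, 0) = A(0, 1)
          A(0, 1) = 2
            = A(0, 2)
          A(0, 2) = 3
            = A(0, 3)
          A(0, 3) = 4
            = A(0, 4)
          A(0, 4) = 5
          = A(0, 5)
          A(0, 5) = 6
        = A(0, 6)
        A(0, 6) = 7
      = A(0, 7)
      A(0, 7) = 8
    = A(0, 8)
    A(0, 8) = 9
  = A(0, 9)
... (trace truncated)
Result: A(1, 8) = 10

10


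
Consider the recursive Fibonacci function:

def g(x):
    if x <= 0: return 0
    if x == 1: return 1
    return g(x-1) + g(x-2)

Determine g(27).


Computing g(27) bottom-up:
g(0) = 0
g(1) = 1
g(2) = g(1) + g(0) = 1 + 0 = 1
g(3) = g(2) + g(1) = 1 + 1 = 2
g(4) = g(3) + g(2) = 2 + 1 = 3
g(5) = g(4) + g(3) = 3 + 2 = 5
g(6) = g(5) + g(4) = 5 + 3 = 8
g(7) = g(6) + g(5) = 8 + 5 = 13
g(8) = g(7) + g(6) = 13 + 8 = 21
g(9) = g(8) + g(7) = 21 + 13 = 34
g(10) = g(9) + g(8) = 34 + 21 = 55
g(11) = g(10) + g(9) = 55 + 34 = 89
g(12) = g(11) + g(10) = 89 + 55 = 144
g(13) = g(12) + g(11) = 144 + 89 = 233
g(14) = g(13) + g(12) = 233 + 144 = 377
g(15) = g(14) + g(13) = 377 + 233 = 610
g(16) = g(15) + g(14) = 610 + 377 = 987
g(17) = g(16) + g(15) = 987 + 610 = 1597
g(18) = g(17) + g(16) = 1597 + 987 = 2584
g(19) = g(18) + g(17) = 2584 + 1597 = 4181
g(20) = g(19) + g(18) = 4181 + 2584 = 6765
g(21) = g(20) + g(19) = 6765 + 4181 = 10946
g(22) = g(21) + g(20) = 10946 + 6765 = 17711
g(23) = g(22) + g(21) = 17711 + 10946 = 28657
g(24) = g(23) + g(22) = 28657 + 17711 = 46368
g(25) = g(24) + g(23) = 46368 + 28657 = 75025
g(26) = g(25) + g(24) = 75025 + 46368 = 121393
g(27) = g(26) + g(25) = 121393 + 75025 = 196418

196418
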